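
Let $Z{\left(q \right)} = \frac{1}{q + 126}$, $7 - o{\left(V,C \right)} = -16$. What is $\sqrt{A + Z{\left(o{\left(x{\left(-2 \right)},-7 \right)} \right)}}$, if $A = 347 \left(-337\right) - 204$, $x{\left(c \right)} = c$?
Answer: $\frac{i \sqrt{2600691594}}{149} \approx 342.26 i$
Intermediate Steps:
$A = -117143$ ($A = -116939 - 204 = -117143$)
$o{\left(V,C \right)} = 23$ ($o{\left(V,C \right)} = 7 - -16 = 7 + 16 = 23$)
$Z{\left(q \right)} = \frac{1}{126 + q}$
$\sqrt{A + Z{\left(o{\left(x{\left(-2 \right)},-7 \right)} \right)}} = \sqrt{-117143 + \frac{1}{126 + 23}} = \sqrt{-117143 + \frac{1}{149}} = \sqrt{- \frac{17454306}{149}} = \frac{i \sqrt{2600691594}}{149}$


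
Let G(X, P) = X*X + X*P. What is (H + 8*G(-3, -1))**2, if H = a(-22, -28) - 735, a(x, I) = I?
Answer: 444889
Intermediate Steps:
G(X, P) = X**2 + P*X
H = -763 (H = -28 - 735 = -763)
(H + 8*G(-3, -1))**2 = (-763 + 8*(-3*(-1 - 3)))**2 = (-763 + 8*(-3*(-4)))**2 = (-763 + 8*12)**2 = (-763 + 96)**2 = (-667)**2 = 444889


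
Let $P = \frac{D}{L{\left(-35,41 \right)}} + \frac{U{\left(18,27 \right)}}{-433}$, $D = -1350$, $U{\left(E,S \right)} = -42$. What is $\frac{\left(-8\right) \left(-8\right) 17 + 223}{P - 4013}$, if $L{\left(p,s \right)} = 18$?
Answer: $- \frac{567663}{1770062} \approx -0.3207$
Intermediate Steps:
$P = - \frac{32433}{433}$ ($P = - \frac{1350}{18} - \frac{42}{-433} = \left(-1350\right) \frac{1}{18} - - \frac{42}{433} = -75 + \frac{42}{433} = - \frac{32433}{433} \approx -74.903$)
$\frac{\left(-8\right) \left(-8\right) 17 + 223}{P - 4013} = \frac{\left(-8\right) \left(-8\right) 17 + 223}{- \frac{32433}{433} - 4013} = \frac{64 \cdot 17 + 223}{- \frac{32433}{433} - 4013} = \frac{1088 + 223}{- \frac{1770062}{433}} = 1311 \left(- \frac{433}{1770062}\right) = - \frac{567663}{1770062}$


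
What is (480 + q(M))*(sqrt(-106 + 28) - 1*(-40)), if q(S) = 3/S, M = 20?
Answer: 19206 + 9603*I*sqrt(78)/20 ≈ 19206.0 + 4240.6*I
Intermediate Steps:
(480 + q(M))*(sqrt(-106 + 28) - 1*(-40)) = (480 + 3/20)*(sqrt(-106 + 28) - 1*(-40)) = (480 + 3*(1/20))*(sqrt(-78) + 40) = (480 + 3/20)*(I*sqrt(78) + 40) = 9603*(40 + I*sqrt(78))/20 = 19206 + 9603*I*sqrt(78)/20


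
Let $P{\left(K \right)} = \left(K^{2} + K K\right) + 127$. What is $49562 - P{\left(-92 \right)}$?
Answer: $32507$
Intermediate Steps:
$P{\left(K \right)} = 127 + 2 K^{2}$ ($P{\left(K \right)} = \left(K^{2} + K^{2}\right) + 127 = 2 K^{2} + 127 = 127 + 2 K^{2}$)
$49562 - P{\left(-92 \right)} = 49562 - \left(127 + 2 \left(-92\right)^{2}\right) = 49562 - \left(127 + 2 \cdot 8464\right) = 49562 - \left(127 + 16928\right) = 49562 - 17055 = 32507$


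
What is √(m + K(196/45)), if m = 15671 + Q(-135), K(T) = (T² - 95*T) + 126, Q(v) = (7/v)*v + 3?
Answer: √31209691/45 ≈ 124.15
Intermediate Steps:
Q(v) = 10 (Q(v) = 7 + 3 = 10)
K(T) = 126 + T² - 95*T
m = 15681 (m = 15671 + 10 = 15681)
√(m + K(196/45)) = √(15681 + (126 + (196/45)² - 18620/45)) = √(15681 + (126 + (196*(1/45))² - 18620/45)) = √(15681 + (126 + (196/45)² - 95*196/45)) = √(15681 + (126 + 38416/2025 - 3724/9)) = √(15681 - 544334/2025) = √(31209691/2025) = √31209691/45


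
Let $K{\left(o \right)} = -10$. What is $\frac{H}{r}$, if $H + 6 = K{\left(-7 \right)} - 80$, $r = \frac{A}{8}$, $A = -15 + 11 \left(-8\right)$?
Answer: $\frac{768}{103} \approx 7.4563$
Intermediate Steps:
$A = -103$ ($A = -15 - 88 = -103$)
$r = - \frac{103}{8} \approx -12.875$
$H = -96$ ($H = -6 - 90 = -96$)
$\frac{H}{r} = - \frac{96}{- \frac{103}{8}} = \left(-96\right) \left(- \frac{8}{103}\right) = \frac{768}{103}$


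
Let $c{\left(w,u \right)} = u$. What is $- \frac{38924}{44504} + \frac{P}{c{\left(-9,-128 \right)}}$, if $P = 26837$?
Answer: $- \frac{149917015}{712064} \approx -210.54$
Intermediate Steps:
$- \frac{38924}{44504} + \frac{P}{c{\left(-9,-128 \right)}} = - \frac{38924}{44504} + \frac{26837}{-128} = \left(-38924\right) \frac{1}{44504} + 26837 \left(- \frac{1}{128}\right) = - \frac{9731}{11126} - \frac{26837}{128} = - \frac{149917015}{712064}$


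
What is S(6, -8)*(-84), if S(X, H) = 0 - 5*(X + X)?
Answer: 5040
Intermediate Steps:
S(X, H) = -10*X (S(X, H) = 0 - 5*2*X = 0 - 10*X = -10*X)
S(6, -8)*(-84) = -10*6*(-84) = -60*(-84) = 5040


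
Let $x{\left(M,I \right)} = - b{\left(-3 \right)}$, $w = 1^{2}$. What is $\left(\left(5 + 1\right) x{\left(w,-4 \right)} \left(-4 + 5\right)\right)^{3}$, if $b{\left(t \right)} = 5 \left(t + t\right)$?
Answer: $5832000$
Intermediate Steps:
$b{\left(t \right)} = 10 t$ ($b{\left(t \right)} = 5 \cdot 2 t = 10 t$)
$w = 1$
$x{\left(M,I \right)} = 30$ ($x{\left(M,I \right)} = - 10 \left(-3\right) = \left(-1\right) \left(-30\right) = 30$)
$\left(\left(5 + 1\right) x{\left(w,-4 \right)} \left(-4 + 5\right)\right)^{3} = \left(\left(5 + 1\right) 30 \left(-4 + 5\right)\right)^{3} = \left(6 \cdot 30 \cdot 1\right)^{3} = \left(180 \cdot 1\right)^{3} = 180^{3} = 5832000$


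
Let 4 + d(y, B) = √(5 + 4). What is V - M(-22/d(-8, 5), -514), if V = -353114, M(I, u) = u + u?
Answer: -352086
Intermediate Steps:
d(y, B) = -1 (d(y, B) = -4 + √(5 + 4) = -4 + √9 = -4 + 3 = -1)
M(I, u) = 2*u
V - M(-22/d(-8, 5), -514) = -353114 - 2*(-514) = -353114 - 1*(-1028) = -353114 + 1028 = -352086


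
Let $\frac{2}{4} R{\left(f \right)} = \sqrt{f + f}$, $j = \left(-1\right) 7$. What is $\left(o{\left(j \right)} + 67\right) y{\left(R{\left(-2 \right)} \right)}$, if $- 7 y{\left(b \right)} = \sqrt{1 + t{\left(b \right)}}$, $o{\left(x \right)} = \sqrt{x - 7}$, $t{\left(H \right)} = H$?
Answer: $\frac{\sqrt{1 + 4 i} \left(-67 - i \sqrt{14}\right)}{7} \approx -14.651 - 12.816 i$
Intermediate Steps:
$j = -7$
$R{\left(f \right)} = 2 \sqrt{2} \sqrt{f}$ ($R{\left(f \right)} = 2 \sqrt{f + f} = 2 \sqrt{2 f} = 2 \sqrt{2} \sqrt{f}$)
$o{\left(x \right)} = \sqrt{-7 + x}$
$y{\left(b \right)} = - \frac{\sqrt{1 + b}}{7}$
$\left(o{\left(j \right)} + 67\right) y{\left(R{\left(-2 \right)} \right)} = \left(\sqrt{-7 - 7} + 67\right) \left(- \frac{\sqrt{1 + 2 \sqrt{2} \sqrt{-2}}}{7}\right) = \left(\sqrt{-14} + 67\right) \left(- \frac{\sqrt{1 + 2 \sqrt{2} i \sqrt{2}}}{7}\right) = \left(i \sqrt{14} + 67\right) \left(- \frac{\sqrt{1 + 4 i}}{7}\right) = \left(67 + i \sqrt{14}\right) \left(- \frac{\sqrt{1 + 4 i}}{7}\right) = - \frac{\sqrt{1 + 4 i} \left(67 + i \sqrt{14}\right)}{7}$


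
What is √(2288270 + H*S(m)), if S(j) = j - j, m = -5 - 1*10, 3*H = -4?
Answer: √2288270 ≈ 1512.7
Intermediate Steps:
H = -4/3 (H = (⅓)*(-4) = -4/3 ≈ -1.3333)
m = -15 (m = -5 - 10 = -15)
S(j) = 0
√(2288270 + H*S(m)) = √(2288270 - 4/3*0) = √(2288270 + 0) = √2288270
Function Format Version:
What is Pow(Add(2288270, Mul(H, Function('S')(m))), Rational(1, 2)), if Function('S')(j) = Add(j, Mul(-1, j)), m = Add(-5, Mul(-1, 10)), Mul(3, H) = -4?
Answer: Pow(2288270, Rational(1, 2)) ≈ 1512.7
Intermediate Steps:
H = Rational(-4, 3) (H = Mul(Rational(1, 3), -4) = Rational(-4, 3) ≈ -1.3333)
m = -15 (m = Add(-5, -10) = -15)
Function('S')(j) = 0
Pow(Add(2288270, Mul(H, Function('S')(m))), Rational(1, 2)) = Pow(Add(2288270, Mul(Rational(-4, 3), 0)), Rational(1, 2)) = Pow(Add(2288270, 0), Rational(1, 2)) = Pow(2288270, Rational(1, 2))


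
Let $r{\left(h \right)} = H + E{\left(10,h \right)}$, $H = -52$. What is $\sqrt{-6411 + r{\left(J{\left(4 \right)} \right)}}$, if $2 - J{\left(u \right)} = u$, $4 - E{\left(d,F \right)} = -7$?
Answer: $2 i \sqrt{1613} \approx 80.324 i$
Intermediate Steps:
$E{\left(d,F \right)} = 11$ ($E{\left(d,F \right)} = 4 - -7 = 4 + 7 = 11$)
$J{\left(u \right)} = 2 - u$
$r{\left(h \right)} = -41$ ($r{\left(h \right)} = -52 + 11 = -41$)
$\sqrt{-6411 + r{\left(J{\left(4 \right)} \right)}} = \sqrt{-6411 - 41} = \sqrt{-6452} = 2 i \sqrt{1613}$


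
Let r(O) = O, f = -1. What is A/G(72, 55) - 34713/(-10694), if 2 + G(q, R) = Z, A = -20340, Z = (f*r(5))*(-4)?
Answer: -12049507/10694 ≈ -1126.8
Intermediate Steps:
Z = 20 (Z = -1*5*(-4) = -5*(-4) = 20)
G(q, R) = 18 (G(q, R) = -2 + 20 = 18)
A/G(72, 55) - 34713/(-10694) = -20340/18 - 34713/(-10694) = -20340*1/18 - 34713*(-1/10694) = -1130 + 34713/10694 = -12049507/10694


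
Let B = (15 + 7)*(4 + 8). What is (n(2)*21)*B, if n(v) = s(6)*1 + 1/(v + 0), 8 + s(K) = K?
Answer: -8316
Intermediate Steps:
s(K) = -8 + K
B = 264 (B = 22*12 = 264)
n(v) = -2 + 1/v (n(v) = (-8 + 6)*1 + 1/(v + 0) = -2*1 + 1/v = -2 + 1/v)
(n(2)*21)*B = ((-2 + 1/2)*21)*264 = ((-2 + ½)*21)*264 = -3/2*21*264 = -63/2*264 = -8316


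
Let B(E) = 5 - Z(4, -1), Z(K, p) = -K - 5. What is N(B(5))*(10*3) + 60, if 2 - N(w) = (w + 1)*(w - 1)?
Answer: -5730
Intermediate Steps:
Z(K, p) = -5 - K
B(E) = 14 (B(E) = 5 - (-5 - 1*4) = 5 - (-5 - 4) = 5 - 1*(-9) = 5 + 9 = 14)
N(w) = 2 - (1 + w)*(-1 + w) (N(w) = 2 - (w + 1)*(w - 1) = 2 - (1 + w)*(-1 + w))
N(B(5))*(10*3) + 60 = (3 - 1*14²)*(10*3) + 60 = (3 - 1*196)*30 + 60 = (3 - 196)*30 + 60 = -193*30 + 60 = -5790 + 60 = -5730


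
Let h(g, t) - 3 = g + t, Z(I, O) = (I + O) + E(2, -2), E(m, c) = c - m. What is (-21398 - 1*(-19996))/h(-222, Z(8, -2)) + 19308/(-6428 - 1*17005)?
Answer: 9554410/1694987 ≈ 5.6369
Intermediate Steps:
Z(I, O) = -4 + I + O (Z(I, O) = (I + O) + (-2 - 1*2) = (I + O) + (-2 - 2) = (I + O) - 4 = -4 + I + O)
h(g, t) = 3 + g + t (h(g, t) = 3 + (g + t) = 3 + g + t)
(-21398 - 1*(-19996))/h(-222, Z(8, -2)) + 19308/(-6428 - 1*17005) = (-21398 - 1*(-19996))/(3 - 222 + (-4 + 8 - 2)) + 19308/(-6428 - 1*17005) = (-21398 + 19996)/(3 - 222 + 2) + 19308/(-6428 - 17005) = -1402/(-217) + 19308/(-23433) = -1402*(-1/217) + 19308*(-1/23433) = 1402/217 - 6436/7811 = 9554410/1694987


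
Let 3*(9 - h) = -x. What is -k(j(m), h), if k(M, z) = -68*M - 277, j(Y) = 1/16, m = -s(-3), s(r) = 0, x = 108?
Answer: 1125/4 ≈ 281.25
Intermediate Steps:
h = 45 (h = 9 - (-1)*108/3 = 9 - ⅓*(-108) = 9 + 36 = 45)
m = 0 (m = -1*0 = 0)
j(Y) = 1/16
k(M, z) = -277 - 68*M
-k(j(m), h) = -(-277 - 68*1/16) = -(-277 - 17/4) = -1*(-1125/4) = 1125/4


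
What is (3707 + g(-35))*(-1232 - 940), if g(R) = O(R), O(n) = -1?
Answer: -8049432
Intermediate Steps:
g(R) = -1
(3707 + g(-35))*(-1232 - 940) = (3707 - 1)*(-1232 - 940) = 3706*(-2172) = -8049432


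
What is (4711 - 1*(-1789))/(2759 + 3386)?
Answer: 1300/1229 ≈ 1.0578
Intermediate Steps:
(4711 - 1*(-1789))/(2759 + 3386) = (4711 + 1789)/6145 = 6500*(1/6145) = 1300/1229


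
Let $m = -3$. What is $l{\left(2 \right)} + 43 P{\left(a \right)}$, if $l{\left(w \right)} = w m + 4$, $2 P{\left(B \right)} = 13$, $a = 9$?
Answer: $\frac{555}{2} \approx 277.5$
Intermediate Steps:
$P{\left(B \right)} = \frac{13}{2}$ ($P{\left(B \right)} = \frac{1}{2} \cdot 13 = \frac{13}{2}$)
$l{\left(w \right)} = 4 - 3 w$ ($l{\left(w \right)} = w \left(-3\right) + 4 = - 3 w + 4 = 4 - 3 w$)
$l{\left(2 \right)} + 43 P{\left(a \right)} = \left(4 - 6\right) + 43 \cdot \frac{13}{2} = \left(4 - 6\right) + \frac{559}{2} = -2 + \frac{559}{2} = \frac{555}{2}$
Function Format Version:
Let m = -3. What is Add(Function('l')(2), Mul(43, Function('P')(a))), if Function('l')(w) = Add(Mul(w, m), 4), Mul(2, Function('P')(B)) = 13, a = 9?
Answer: Rational(555, 2) ≈ 277.50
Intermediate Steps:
Function('P')(B) = Rational(13, 2) (Function('P')(B) = Mul(Rational(1, 2), 13) = Rational(13, 2))
Function('l')(w) = Add(4, Mul(-3, w)) (Function('l')(w) = Add(Mul(w, -3), 4) = Add(Mul(-3, w), 4) = Add(4, Mul(-3, w)))
Add(Function('l')(2), Mul(43, Function('P')(a))) = Add(Add(4, Mul(-3, 2)), Mul(43, Rational(13, 2))) = Add(Add(4, -6), Rational(559, 2)) = Add(-2, Rational(559, 2)) = Rational(555, 2)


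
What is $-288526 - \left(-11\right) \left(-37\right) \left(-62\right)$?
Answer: $-263292$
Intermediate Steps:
$-288526 - \left(-11\right) \left(-37\right) \left(-62\right) = -288526 - 407 \left(-62\right) = -288526 - -25234 = -288526 + 25234 = -263292$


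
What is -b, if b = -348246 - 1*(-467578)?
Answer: -119332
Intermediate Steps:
b = 119332 (b = -348246 + 467578 = 119332)
-b = -1*119332 = -119332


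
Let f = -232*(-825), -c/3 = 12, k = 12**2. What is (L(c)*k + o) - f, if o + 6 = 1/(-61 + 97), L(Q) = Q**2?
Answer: -172151/36 ≈ -4782.0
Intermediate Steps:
k = 144
c = -36 (c = -3*12 = -36)
f = 191400
o = -215/36 (o = -6 + 1/(-61 + 97) = -6 + 1/36 = -215/36 ≈ -5.9722)
(L(c)*k + o) - f = ((-36)**2*144 - 215/36) - 1*191400 = (1296*144 - 215/36) - 191400 = (186624 - 215/36) - 191400 = 6718249/36 - 191400 = -172151/36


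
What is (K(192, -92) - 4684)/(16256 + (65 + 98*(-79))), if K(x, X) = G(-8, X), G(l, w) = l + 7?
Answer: -4685/8579 ≈ -0.54610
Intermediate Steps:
G(l, w) = 7 + l
K(x, X) = -1 (K(x, X) = 7 - 8 = -1)
(K(192, -92) - 4684)/(16256 + (65 + 98*(-79))) = (-1 - 4684)/(16256 + (65 + 98*(-79))) = -4685/(16256 + (65 - 7742)) = -4685/(16256 - 7677) = -4685/8579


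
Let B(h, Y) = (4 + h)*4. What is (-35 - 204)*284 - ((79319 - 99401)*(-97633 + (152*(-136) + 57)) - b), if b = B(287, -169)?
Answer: -2374723048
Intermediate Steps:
B(h, Y) = 16 + 4*h
b = 1164 (b = 16 + 4*287 = 16 + 1148 = 1164)
(-35 - 204)*284 - ((79319 - 99401)*(-97633 + (152*(-136) + 57)) - b) = (-35 - 204)*284 - ((79319 - 99401)*(-97633 + (152*(-136) + 57)) - 1*1164) = -239*284 - (-20082*(-97633 + (-20672 + 57)) - 1164) = -67876 - (-20082*(-97633 - 20615) - 1164) = -67876 - (-20082*(-118248) - 1164) = -67876 - (2374656336 - 1164) = -67876 - 1*2374655172 = -67876 - 2374655172 = -2374723048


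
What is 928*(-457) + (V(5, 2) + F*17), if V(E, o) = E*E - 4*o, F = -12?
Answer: -424283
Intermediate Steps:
V(E, o) = E² - 4*o
928*(-457) + (V(5, 2) + F*17) = 928*(-457) + ((5² - 4*2) - 12*17) = -424096 + ((25 - 8) - 204) = -424096 + (17 - 204) = -424096 - 187 = -424283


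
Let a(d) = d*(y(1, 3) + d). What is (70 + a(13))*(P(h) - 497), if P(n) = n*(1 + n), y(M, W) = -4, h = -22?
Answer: -6545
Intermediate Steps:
a(d) = d*(-4 + d)
(70 + a(13))*(P(h) - 497) = (70 + 13*(-4 + 13))*(-22*(1 - 22) - 497) = (70 + 13*9)*(-22*(-21) - 497) = (70 + 117)*(462 - 497) = 187*(-35) = -6545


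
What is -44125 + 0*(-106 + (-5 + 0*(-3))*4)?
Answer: -44125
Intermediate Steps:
-44125 + 0*(-106 + (-5 + 0*(-3))*4) = -44125 + 0*(-106 + (-5 + 0)*4) = -44125 + 0*(-106 - 5*4) = -44125 + 0*(-106 - 20) = -44125 + 0*(-126) = -44125 + 0 = -44125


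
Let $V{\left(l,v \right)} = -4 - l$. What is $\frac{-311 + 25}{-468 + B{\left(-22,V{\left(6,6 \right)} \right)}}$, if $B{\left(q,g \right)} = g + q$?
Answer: $\frac{143}{250} \approx 0.572$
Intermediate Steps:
$\frac{-311 + 25}{-468 + B{\left(-22,V{\left(6,6 \right)} \right)}} = \frac{-311 + 25}{-468 - 32} = - \frac{286}{-468 - 32} = - \frac{286}{-500} = \left(-286\right) \left(- \frac{1}{500}\right) = \frac{143}{250}$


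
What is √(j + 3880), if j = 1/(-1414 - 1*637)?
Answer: √16321609829/2051 ≈ 62.290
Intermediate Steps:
j = -1/2051 (j = 1/(-1414 - 637) = 1/(-2051) = -1/2051 ≈ -0.00048757)
√(j + 3880) = √(-1/2051 + 3880) = √(7957879/2051) = √16321609829/2051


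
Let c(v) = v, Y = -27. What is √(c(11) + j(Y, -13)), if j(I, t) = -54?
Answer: I*√43 ≈ 6.5574*I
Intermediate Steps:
√(c(11) + j(Y, -13)) = √(11 - 54) = √(-43) = I*√43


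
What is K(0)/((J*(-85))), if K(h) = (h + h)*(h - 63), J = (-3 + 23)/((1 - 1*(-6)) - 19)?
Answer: 0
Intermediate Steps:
J = -5/3 (J = 20/((1 + 6) - 19) = 20/(7 - 19) = 20/(-12) = 20*(-1/12) = -5/3 ≈ -1.6667)
K(h) = 2*h*(-63 + h) (K(h) = (2*h)*(-63 + h) = 2*h*(-63 + h))
K(0)/((J*(-85))) = (2*0*(-63 + 0))/((-5/3*(-85))) = (2*0*(-63))/(425/3) = 0*(3/425) = 0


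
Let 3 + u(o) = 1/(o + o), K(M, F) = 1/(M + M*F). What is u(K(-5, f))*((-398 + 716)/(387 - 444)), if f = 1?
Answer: 848/19 ≈ 44.632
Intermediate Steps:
K(M, F) = 1/(M + F*M)
u(o) = -3 + 1/(2*o) (u(o) = -3 + 1/(o + o) = -3 + 1/(2*o))
u(K(-5, f))*((-398 + 716)/(387 - 444)) = (-3 + 1/(2*((1/((-5)*(1 + 1))))))*((-398 + 716)/(387 - 444)) = (-3 + 1/(2*((-1/5/2))))*(318/(-57)) = (-3 + 1/(2*((-1/5*1/2))))*(318*(-1/57)) = (-3 + 1/(2*(-1/10)))*(-106/19) = (-3 + (1/2)*(-10))*(-106/19) = (-3 - 5)*(-106/19) = -8*(-106/19) = 848/19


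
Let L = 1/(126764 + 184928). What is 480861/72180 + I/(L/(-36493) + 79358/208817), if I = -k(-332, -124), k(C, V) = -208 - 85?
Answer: 5629627328114486004019/7239362187319828620 ≈ 777.64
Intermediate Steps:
L = 1/311692 ≈ 3.2083e-6
k(C, V) = -293
I = 293 (I = -1*(-293) = 293)
480861/72180 + I/(L/(-36493) + 79358/208817) = 480861/72180 + 293/((1/311692)/(-36493) + 79358/208817) = 480861*(1/72180) + 293/((1/311692)*(-1/36493) + 79358*(1/208817)) = 53429/8020 + 293/(-1/11374576156 + 79358/208817) = 53429/8020 + 293/(902663614379031/2375204869167452) = 53429/8020 + 293*(2375204869167452/902663614379031) = 53429/8020 + 695935026666063436/902663614379031 = 5629627328114486004019/7239362187319828620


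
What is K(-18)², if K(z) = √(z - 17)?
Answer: -35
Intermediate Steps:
K(z) = √(-17 + z)
K(-18)² = (√(-17 - 18))² = (√(-35))² = (I*√35)² = -35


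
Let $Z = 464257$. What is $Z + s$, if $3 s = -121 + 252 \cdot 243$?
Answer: $\frac{1453886}{3} \approx 4.8463 \cdot 10^{5}$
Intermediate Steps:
$s = \frac{61115}{3}$ ($s = \frac{-121 + 252 \cdot 243}{3} = \frac{-121 + 61236}{3} = \frac{1}{3} \cdot 61115 = \frac{61115}{3} \approx 20372.0$)
$Z + s = 464257 + \frac{61115}{3} = \frac{1453886}{3}$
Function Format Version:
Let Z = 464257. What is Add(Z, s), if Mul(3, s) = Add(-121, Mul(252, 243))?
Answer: Rational(1453886, 3) ≈ 4.8463e+5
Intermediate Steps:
s = Rational(61115, 3) (s = Mul(Rational(1, 3), Add(-121, Mul(252, 243))) = Mul(Rational(1, 3), Add(-121, 61236)) = Mul(Rational(1, 3), 61115) = Rational(61115, 3) ≈ 20372.)
Add(Z, s) = Add(464257, Rational(61115, 3)) = Rational(1453886, 3)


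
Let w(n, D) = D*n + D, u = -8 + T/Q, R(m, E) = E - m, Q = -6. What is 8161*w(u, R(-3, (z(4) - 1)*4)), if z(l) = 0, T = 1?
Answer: 350923/6 ≈ 58487.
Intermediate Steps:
u = -49/6 (u = -8 + 1/(-6) = -8 + 1*(-1/6) = -8 - 1/6 = -49/6 ≈ -8.1667)
w(n, D) = D + D*n
8161*w(u, R(-3, (z(4) - 1)*4)) = 8161*(((0 - 1)*4 - 1*(-3))*(1 - 49/6)) = 8161*((-1*4 + 3)*(-43/6)) = 8161*((-4 + 3)*(-43/6)) = 8161*(-1*(-43/6)) = 8161*(43/6) = 350923/6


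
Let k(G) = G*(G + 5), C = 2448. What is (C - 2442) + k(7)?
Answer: 90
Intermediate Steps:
k(G) = G*(5 + G)
(C - 2442) + k(7) = (2448 - 2442) + 7*(5 + 7) = 6 + 7*12 = 6 + 84 = 90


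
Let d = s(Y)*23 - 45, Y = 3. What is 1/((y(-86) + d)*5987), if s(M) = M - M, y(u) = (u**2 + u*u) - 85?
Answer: 1/87781394 ≈ 1.1392e-8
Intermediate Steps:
y(u) = -85 + 2*u**2 (y(u) = (u**2 + u**2) - 85 = 2*u**2 - 85 = -85 + 2*u**2)
s(M) = 0
d = -45 (d = 0*23 - 45 = 0 - 45 = -45)
1/((y(-86) + d)*5987) = 1/((-85 + 2*(-86)**2) - 45*5987) = (1/5987)/((-85 + 2*7396) - 45) = (1/5987)/((-85 + 14792) - 45) = (1/5987)/(14707 - 45) = (1/5987)/14662 = (1/14662)*(1/5987) = 1/87781394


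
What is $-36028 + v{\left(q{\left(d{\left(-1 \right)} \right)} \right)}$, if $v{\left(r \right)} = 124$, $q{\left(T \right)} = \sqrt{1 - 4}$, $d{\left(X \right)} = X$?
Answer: $-35904$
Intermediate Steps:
$q{\left(T \right)} = i \sqrt{3}$ ($q{\left(T \right)} = \sqrt{-3} = i \sqrt{3}$)
$-36028 + v{\left(q{\left(d{\left(-1 \right)} \right)} \right)} = -36028 + 124 = -35904$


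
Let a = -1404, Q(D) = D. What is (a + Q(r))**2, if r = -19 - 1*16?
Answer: 2070721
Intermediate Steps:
r = -35 (r = -19 - 16 = -35)
(a + Q(r))**2 = (-1404 - 35)**2 = (-1439)**2 = 2070721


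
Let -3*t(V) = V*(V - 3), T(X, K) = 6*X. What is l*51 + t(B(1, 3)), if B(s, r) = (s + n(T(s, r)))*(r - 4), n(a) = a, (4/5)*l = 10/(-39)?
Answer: -3095/78 ≈ -39.680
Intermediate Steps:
l = -25/78 (l = 5*(10/(-39))/4 = 5*(10*(-1/39))/4 = (5/4)*(-10/39) = -25/78 ≈ -0.32051)
B(s, r) = 7*s*(-4 + r) (B(s, r) = (s + 6*s)*(r - 4) = (7*s)*(-4 + r) = 7*s*(-4 + r))
t(V) = -V*(-3 + V)/3 (t(V) = -V*(V - 3)/3 = -V*(-3 + V)/3)
l*51 + t(B(1, 3)) = -25/78*51 + (7*1*(-4 + 3))*(3 - 7*(-4 + 3))/3 = -425/26 + (7*1*(-1))*(3 - 7*(-1))/3 = -425/26 + (⅓)*(-7)*(3 - 1*(-7)) = -425/26 + (⅓)*(-7)*(3 + 7) = -425/26 + (⅓)*(-7)*10 = -425/26 - 70/3 = -3095/78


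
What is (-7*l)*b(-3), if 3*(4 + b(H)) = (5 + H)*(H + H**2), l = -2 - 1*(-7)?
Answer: 0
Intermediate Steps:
l = 5 (l = -2 + 7 = 5)
b(H) = -4 + (5 + H)*(H + H**2)/3 (b(H) = -4 + ((5 + H)*(H + H**2))/3 = -4 + (5 + H)*(H + H**2)/3)
(-7*l)*b(-3) = (-7*5)*(-4 + 2*(-3)**2 + (1/3)*(-3)**3 + (5/3)*(-3)) = -35*(-4 + 2*9 + (1/3)*(-27) - 5) = -35*(-4 + 18 - 9 - 5) = -35*0 = 0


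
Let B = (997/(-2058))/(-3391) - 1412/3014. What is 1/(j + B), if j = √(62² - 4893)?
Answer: -51800245126017227994/116048388039469975289005 - 110604507186855120516*I*√1049/116048388039469975289005 ≈ -0.00044637 - 0.030869*I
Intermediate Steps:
B = -4925444189/10516867746 (B = (997*(-1/2058))*(-1/3391) - 1412*1/3014 = -997/2058*(-1/3391) - 706/1507 = 997/6978678 - 706/1507 = -4925444189/10516867746 ≈ -0.46834)
j = I*√1049 (j = √(3844 - 4893) = √(-1049) = I*√1049 ≈ 32.388*I)
1/(j + B) = 1/(I*√1049 - 4925444189/10516867746) = 1/(-4925444189/10516867746 + I*√1049)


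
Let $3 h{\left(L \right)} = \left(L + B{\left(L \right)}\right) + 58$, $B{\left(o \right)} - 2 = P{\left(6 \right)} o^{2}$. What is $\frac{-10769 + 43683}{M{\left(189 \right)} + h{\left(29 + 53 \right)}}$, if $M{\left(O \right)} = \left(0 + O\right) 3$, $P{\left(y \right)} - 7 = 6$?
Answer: $\frac{98742}{89255} \approx 1.1063$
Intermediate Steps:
$P{\left(y \right)} = 13$ ($P{\left(y \right)} = 7 + 6 = 13$)
$M{\left(O \right)} = 3 O$ ($M{\left(O \right)} = O 3 = 3 O$)
$B{\left(o \right)} = 2 + 13 o^{2}$
$h{\left(L \right)} = 20 + \frac{L}{3} + \frac{13 L^{2}}{3}$ ($h{\left(L \right)} = \frac{\left(L + \left(2 + 13 L^{2}\right)\right) + 58}{3} = \frac{\left(2 + L + 13 L^{2}\right) + 58}{3} = \frac{60 + L + 13 L^{2}}{3} = 20 + \frac{L}{3} + \frac{13 L^{2}}{3}$)
$\frac{-10769 + 43683}{M{\left(189 \right)} + h{\left(29 + 53 \right)}} = \frac{-10769 + 43683}{3 \cdot 189 + \left(20 + \frac{29 + 53}{3} + \frac{13 \left(29 + 53\right)^{2}}{3}\right)} = \frac{32914}{567 + \left(20 + \frac{1}{3} \cdot 82 + \frac{13 \cdot 82^{2}}{3}\right)} = \frac{32914}{567 + \left(20 + \frac{82}{3} + \frac{13}{3} \cdot 6724\right)} = \frac{32914}{567 + \left(20 + \frac{82}{3} + \frac{87412}{3}\right)} = \frac{32914}{567 + \frac{87554}{3}} = \frac{32914}{\frac{89255}{3}} = 32914 \cdot \frac{3}{89255} = \frac{98742}{89255}$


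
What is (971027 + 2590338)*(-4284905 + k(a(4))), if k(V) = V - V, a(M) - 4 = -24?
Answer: -15260110695325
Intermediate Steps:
a(M) = -20 (a(M) = 4 - 24 = -20)
k(V) = 0
(971027 + 2590338)*(-4284905 + k(a(4))) = (971027 + 2590338)*(-4284905 + 0) = 3561365*(-4284905) = -15260110695325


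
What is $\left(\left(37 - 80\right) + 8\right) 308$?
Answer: $-10780$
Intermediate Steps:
$\left(\left(37 - 80\right) + 8\right) 308 = \left(-43 + 8\right) 308 = \left(-35\right) 308 = -10780$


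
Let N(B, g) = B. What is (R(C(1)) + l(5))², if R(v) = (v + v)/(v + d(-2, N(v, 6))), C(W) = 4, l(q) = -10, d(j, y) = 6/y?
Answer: 8836/121 ≈ 73.025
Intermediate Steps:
R(v) = 2*v/(v + 6/v) (R(v) = (v + v)/(v + 6/v) = (2*v)/(v + 6/v) = 2*v/(v + 6/v))
(R(C(1)) + l(5))² = (2*4²/(6 + 4²) - 10)² = (2*16/(6 + 16) - 10)² = (2*16/22 - 10)² = (2*16*(1/22) - 10)² = (16/11 - 10)² = (-94/11)² = 8836/121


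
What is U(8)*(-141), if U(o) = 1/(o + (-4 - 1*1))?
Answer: -47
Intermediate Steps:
U(o) = 1/(-5 + o) (U(o) = 1/(o + (-4 - 1)) = 1/(o - 5) = 1/(-5 + o))
U(8)*(-141) = -141/(-5 + 8) = -141/3 = (1/3)*(-141) = -47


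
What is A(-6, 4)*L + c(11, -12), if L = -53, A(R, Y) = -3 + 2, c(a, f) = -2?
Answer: 51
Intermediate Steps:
A(R, Y) = -1
A(-6, 4)*L + c(11, -12) = -1*(-53) - 2 = 53 - 2 = 51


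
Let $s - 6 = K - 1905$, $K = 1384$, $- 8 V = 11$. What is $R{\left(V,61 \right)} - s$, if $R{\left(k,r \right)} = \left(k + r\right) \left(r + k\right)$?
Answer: $\frac{260489}{64} \approx 4070.1$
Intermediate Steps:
$V = - \frac{11}{8}$ ($V = \left(- \frac{1}{8}\right) 11 = - \frac{11}{8} \approx -1.375$)
$R{\left(k,r \right)} = \left(k + r\right)^{2}$ ($R{\left(k,r \right)} = \left(k + r\right) \left(k + r\right) = \left(k + r\right)^{2}$)
$s = -515$ ($s = 6 + \left(1384 - 1905\right) = 6 - 521 = -515$)
$R{\left(V,61 \right)} - s = \left(- \frac{11}{8} + 61\right)^{2} - -515 = \left(\frac{477}{8}\right)^{2} + 515 = \frac{227529}{64} + 515 = \frac{260489}{64}$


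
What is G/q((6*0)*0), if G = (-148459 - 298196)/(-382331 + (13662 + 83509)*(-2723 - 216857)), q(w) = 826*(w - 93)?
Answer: -148885/546360100224666 ≈ -2.7250e-10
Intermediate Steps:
q(w) = -76818 + 826*w (q(w) = 826*(-93 + w) = -76818 + 826*w)
G = 148885/7112396837 (G = -446655/(-382331 + 97171*(-219580)) = -446655/(-382331 - 21336808180) = -446655/(-21337190511) = -446655*(-1/21337190511) = 148885/7112396837 ≈ 2.0933e-5)
G/q((6*0)*0) = 148885/(7112396837*(-76818 + 826*((6*0)*0))) = 148885/(7112396837*(-76818 + 826*(0*0))) = 148885/(7112396837*(-76818 + 826*0)) = 148885/(7112396837*(-76818 + 0)) = (148885/7112396837)/(-76818) = (148885/7112396837)*(-1/76818) = -148885/546360100224666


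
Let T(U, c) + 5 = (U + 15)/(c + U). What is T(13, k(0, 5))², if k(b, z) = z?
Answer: 961/81 ≈ 11.864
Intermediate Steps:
T(U, c) = -5 + (15 + U)/(U + c) (T(U, c) = -5 + (U + 15)/(c + U) = -5 + (15 + U)/(U + c))
T(13, k(0, 5))² = ((15 - 5*5 - 4*13)/(13 + 5))² = ((15 - 25 - 52)/18)² = ((1/18)*(-62))² = (-31/9)² = 961/81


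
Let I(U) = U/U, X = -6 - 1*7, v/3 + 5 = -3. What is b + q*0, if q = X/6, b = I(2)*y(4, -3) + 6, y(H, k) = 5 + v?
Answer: -13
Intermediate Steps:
v = -24 (v = -15 + 3*(-3) = -15 - 9 = -24)
y(H, k) = -19 (y(H, k) = 5 - 24 = -19)
X = -13 (X = -6 - 7 = -13)
I(U) = 1
b = -13 (b = 1*(-19) + 6 = -19 + 6 = -13)
q = -13/6 ≈ -2.1667
b + q*0 = -13 - 13/6*0 = -13 + 0 = -13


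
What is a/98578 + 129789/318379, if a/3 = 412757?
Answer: 407033822751/31385165062 ≈ 12.969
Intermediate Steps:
a = 1238271 (a = 3*412757 = 1238271)
a/98578 + 129789/318379 = 1238271/98578 + 129789/318379 = 407033822751/31385165062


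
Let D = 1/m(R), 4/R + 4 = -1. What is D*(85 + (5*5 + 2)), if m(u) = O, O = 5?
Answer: 112/5 ≈ 22.400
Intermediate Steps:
R = -⅘ (R = 4/(-4 - 1) = 4/(-5) = 4*(-⅕) = -⅘ ≈ -0.80000)
m(u) = 5
D = ⅕ (D = 1/5 = ⅕ ≈ 0.20000)
D*(85 + (5*5 + 2)) = (85 + (5*5 + 2))/5 = (85 + (25 + 2))/5 = (85 + 27)/5 = (⅕)*112 = 112/5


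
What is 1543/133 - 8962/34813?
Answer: 52524513/4630129 ≈ 11.344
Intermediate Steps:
1543/133 - 8962/34813 = 52524513/4630129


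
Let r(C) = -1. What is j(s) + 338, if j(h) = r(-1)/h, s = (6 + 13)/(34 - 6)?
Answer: 6394/19 ≈ 336.53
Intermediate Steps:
s = 19/28 ≈ 0.67857
j(h) = -1/h
j(s) + 338 = -1/19/28 + 338 = -1*28/19 + 338 = -28/19 + 338 = 6394/19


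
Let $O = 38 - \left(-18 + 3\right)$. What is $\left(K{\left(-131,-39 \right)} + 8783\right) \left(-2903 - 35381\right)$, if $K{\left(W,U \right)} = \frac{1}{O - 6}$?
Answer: $- \frac{15803711768}{47} \approx -3.3625 \cdot 10^{8}$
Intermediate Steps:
$O = 53$ ($O = 38 - -15 = 38 + 15 = 53$)
$K{\left(W,U \right)} = \frac{1}{47}$ ($K{\left(W,U \right)} = \frac{1}{53 - 6} = \frac{1}{47}$)
$\left(K{\left(-131,-39 \right)} + 8783\right) \left(-2903 - 35381\right) = \left(\frac{1}{47} + 8783\right) \left(-2903 - 35381\right) = \frac{412802}{47} \left(-38284\right) = - \frac{15803711768}{47}$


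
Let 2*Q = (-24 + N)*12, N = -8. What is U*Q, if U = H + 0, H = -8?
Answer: 1536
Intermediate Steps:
Q = -192 (Q = ((-24 - 8)*12)/2 = (-32*12)/2 = (1/2)*(-384) = -192)
U = -8 (U = -8 + 0 = -8)
U*Q = -8*(-192) = 1536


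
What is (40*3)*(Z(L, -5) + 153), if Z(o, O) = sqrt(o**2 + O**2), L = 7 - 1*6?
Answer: 18360 + 120*sqrt(26) ≈ 18972.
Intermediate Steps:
L = 1 (L = 7 - 6 = 1)
Z(o, O) = sqrt(O**2 + o**2)
(40*3)*(Z(L, -5) + 153) = (40*3)*(sqrt((-5)**2 + 1**2) + 153) = 120*(sqrt(25 + 1) + 153) = 120*(sqrt(26) + 153) = 120*(153 + sqrt(26)) = 18360 + 120*sqrt(26)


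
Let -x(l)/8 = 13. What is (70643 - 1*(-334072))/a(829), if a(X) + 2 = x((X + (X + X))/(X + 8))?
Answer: -404715/106 ≈ -3818.1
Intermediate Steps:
x(l) = -104 (x(l) = -8*13 = -104)
a(X) = -106 (a(X) = -2 - 104 = -106)
(70643 - 1*(-334072))/a(829) = (70643 - 1*(-334072))/(-106) = (70643 + 334072)*(-1/106) = 404715*(-1/106) = -404715/106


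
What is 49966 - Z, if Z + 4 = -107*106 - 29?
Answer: 61341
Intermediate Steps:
Z = -11375 (Z = -4 + (-107*106 - 29) = -4 + (-11342 - 29) = -4 - 11371 = -11375)
49966 - Z = 49966 - 1*(-11375) = 49966 + 11375 = 61341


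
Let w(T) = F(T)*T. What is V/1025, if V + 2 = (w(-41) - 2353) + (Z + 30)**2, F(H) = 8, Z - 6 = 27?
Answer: 1286/1025 ≈ 1.2546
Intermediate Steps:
Z = 33 (Z = 6 + 27 = 33)
w(T) = 8*T
V = 1286 (V = -2 + ((8*(-41) - 2353) + (33 + 30)**2) = -2 + ((-328 - 2353) + 63**2) = -2 + (-2681 + 3969) = -2 + 1288 = 1286)
V/1025 = 1286/1025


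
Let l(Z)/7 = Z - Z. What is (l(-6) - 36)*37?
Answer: -1332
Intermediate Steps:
l(Z) = 0 (l(Z) = 7*(Z - Z) = 7*0 = 0)
(l(-6) - 36)*37 = (0 - 36)*37 = -36*37 = -1332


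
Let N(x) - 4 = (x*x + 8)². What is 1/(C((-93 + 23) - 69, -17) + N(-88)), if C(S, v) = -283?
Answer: 1/60093225 ≈ 1.6641e-8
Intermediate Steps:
N(x) = 4 + (8 + x²)² (N(x) = 4 + (x*x + 8)² = 4 + (x² + 8)² = 4 + (8 + x²)²)
1/(C((-93 + 23) - 69, -17) + N(-88)) = 1/(-283 + (4 + (8 + (-88)²)²)) = 1/(-283 + (4 + (8 + 7744)²)) = 1/(-283 + (4 + 7752²)) = 1/(-283 + (4 + 60093504)) = 1/(-283 + 60093508) = 1/60093225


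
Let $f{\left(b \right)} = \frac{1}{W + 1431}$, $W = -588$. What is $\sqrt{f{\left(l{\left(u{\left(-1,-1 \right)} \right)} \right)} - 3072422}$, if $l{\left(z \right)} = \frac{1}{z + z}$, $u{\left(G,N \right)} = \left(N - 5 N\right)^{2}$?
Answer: $\frac{i \sqrt{2183413621035}}{843} \approx 1752.8 i$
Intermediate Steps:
$u{\left(G,N \right)} = 16 N^{2}$ ($u{\left(G,N \right)} = \left(- 4 N\right)^{2} = 16 N^{2}$)
$l{\left(z \right)} = \frac{1}{2 z}$
$f{\left(b \right)} = \frac{1}{843}$ ($f{\left(b \right)} = \frac{1}{-588 + 1431} = \frac{1}{843}$)
$\sqrt{f{\left(l{\left(u{\left(-1,-1 \right)} \right)} \right)} - 3072422} = \sqrt{\frac{1}{843} - 3072422} = \sqrt{- \frac{2590051745}{843}} = \frac{i \sqrt{2183413621035}}{843}$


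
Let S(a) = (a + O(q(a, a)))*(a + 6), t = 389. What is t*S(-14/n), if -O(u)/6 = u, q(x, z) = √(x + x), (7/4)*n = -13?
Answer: 3907505/676 - 1674645*√13/169 ≈ -29948.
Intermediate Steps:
n = -52/7 (n = (4/7)*(-13) = -52/7 ≈ -7.4286)
q(x, z) = √2*√x (q(x, z) = √(2*x) = √2*√x)
O(u) = -6*u
S(a) = (6 + a)*(a - 6*√2*√a) (S(a) = (a - 6*√2*√a)*(a + 6) = (a - 6*√2*√a)*(6 + a) = (6 + a)*(a - 6*√2*√a))
t*S(-14/n) = 389*((-14/(-52/7))² + 6*(-14/(-52/7)) - 36*√2*√(-14/(-52/7)) - 6*√2*(-14/(-52/7))^(3/2)) = 389*((-14*(-7/52))² + 6*(-14*(-7/52)) - 36*√2*√(-14*(-7/52)) - 6*√2*(-14*(-7/52))^(3/2)) = 389*((49/26)² + 6*(49/26) - 36*√2*√(49/26) - 6*√2*(49/26)^(3/2)) = 389*(2401/676 + 147/13 - 36*√2*7*√26/26 - 6*√2*343*√26/676) = 389*(2401/676 + 147/13 - 252*√13/13 - 1029*√13/169) = 389*(10045/676 - 4305*√13/169) = 3907505/676 - 1674645*√13/169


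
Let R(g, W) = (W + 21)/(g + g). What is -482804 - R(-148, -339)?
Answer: -71455151/148 ≈ -4.8281e+5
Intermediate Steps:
R(g, W) = (21 + W)/(2*g) (R(g, W) = (21 + W)/((2*g)) = (21 + W)*(1/(2*g)) = (21 + W)/(2*g))
-482804 - R(-148, -339) = -482804 - (21 - 339)/(2*(-148)) = -482804 - (-1)*(-318)/(2*148) = -482804 - 1*159/148 = -482804 - 159/148 = -71455151/148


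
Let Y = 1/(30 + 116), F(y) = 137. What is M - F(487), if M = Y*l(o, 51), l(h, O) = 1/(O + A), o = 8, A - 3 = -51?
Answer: -60005/438 ≈ -137.00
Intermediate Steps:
A = -48 (A = 3 - 51 = -48)
l(h, O) = 1/(-48 + O) (l(h, O) = 1/(O - 48) = 1/(-48 + O))
Y = 1/146 ≈ 0.0068493
M = 1/438 (M = 1/(146*(-48 + 51)) = (1/146)/3 = (1/146)*(⅓) = 1/438 ≈ 0.0022831)
M - F(487) = 1/438 - 1*137 = 1/438 - 137 = -60005/438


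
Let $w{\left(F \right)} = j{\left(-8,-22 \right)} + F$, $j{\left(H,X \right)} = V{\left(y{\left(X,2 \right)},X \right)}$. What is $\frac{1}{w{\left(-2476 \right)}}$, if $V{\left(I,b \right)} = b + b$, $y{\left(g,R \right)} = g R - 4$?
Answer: $- \frac{1}{2520} \approx -0.00039683$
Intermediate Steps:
$y{\left(g,R \right)} = -4 + R g$ ($y{\left(g,R \right)} = R g - 4 = -4 + R g$)
$V{\left(I,b \right)} = 2 b$
$j{\left(H,X \right)} = 2 X$
$w{\left(F \right)} = -44 + F$ ($w{\left(F \right)} = 2 \left(-22\right) + F = -44 + F$)
$\frac{1}{w{\left(-2476 \right)}} = \frac{1}{-44 - 2476} = \frac{1}{-2520} = - \frac{1}{2520}$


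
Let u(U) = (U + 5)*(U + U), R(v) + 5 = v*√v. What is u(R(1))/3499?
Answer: -8/3499 ≈ -0.0022864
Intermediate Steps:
R(v) = -5 + v^(3/2) (R(v) = -5 + v*√v = -5 + v^(3/2))
u(U) = 2*U*(5 + U) (u(U) = (5 + U)*(2*U) = 2*U*(5 + U))
u(R(1))/3499 = (2*(-5 + 1^(3/2))*(5 + (-5 + 1^(3/2))))/3499 = (2*(-5 + 1)*(5 + (-5 + 1)))*(1/3499) = (2*(-4)*(5 - 4))*(1/3499) = (2*(-4)*1)*(1/3499) = -8*1/3499 = -8/3499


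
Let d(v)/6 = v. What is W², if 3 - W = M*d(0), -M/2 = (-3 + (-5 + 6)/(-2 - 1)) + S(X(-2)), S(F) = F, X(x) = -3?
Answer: 9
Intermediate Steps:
d(v) = 6*v
M = 38/3 (M = -2*((-3 + (-5 + 6)/(-2 - 1)) - 3) = -2*((-3 + 1/(-3)) - 3) = -2*((-3 + 1*(-⅓)) - 3) = -2*((-3 - ⅓) - 3) = -2*(-10/3 - 3) = -2*(-19/3) = 38/3 ≈ 12.667)
W = 3 (W = 3 - 38*6*0/3 = 3 - 38*0/3 = 3 - 1*0 = 3 + 0 = 3)
W² = 3² = 9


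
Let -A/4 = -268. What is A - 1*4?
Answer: 1068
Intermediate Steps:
A = 1072 (A = -4*(-268) = 1072)
A - 1*4 = 1072 - 1*4 = 1072 - 4 = 1068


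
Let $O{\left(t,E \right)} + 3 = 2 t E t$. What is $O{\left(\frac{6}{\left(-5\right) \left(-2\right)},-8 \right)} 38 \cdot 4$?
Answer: $- \frac{33288}{25} \approx -1331.5$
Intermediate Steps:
$O{\left(t,E \right)} = -3 + 2 E t^{2}$ ($O{\left(t,E \right)} = -3 + 2 t E t = -3 + 2 E t t = -3 + 2 E t^{2}$)
$O{\left(\frac{6}{\left(-5\right) \left(-2\right)},-8 \right)} 38 \cdot 4 = \left(-3 + 2 \left(-8\right) \left(\frac{6}{\left(-5\right) \left(-2\right)}\right)^{2}\right) 38 \cdot 4 = \left(-3 + 2 \left(-8\right) \left(\frac{6}{10}\right)^{2}\right) 38 \cdot 4 = \left(-3 + 2 \left(-8\right) \left(6 \cdot \frac{1}{10}\right)^{2}\right) 38 \cdot 4 = \left(-3 + 2 \left(-8\right) \left(\frac{3}{5}\right)^{2}\right) 38 \cdot 4 = \left(-3 + 2 \left(-8\right) \frac{9}{25}\right) 38 \cdot 4 = \left(-3 - \frac{144}{25}\right) 38 \cdot 4 = \left(- \frac{219}{25}\right) 38 \cdot 4 = \left(- \frac{8322}{25}\right) 4 = - \frac{33288}{25}$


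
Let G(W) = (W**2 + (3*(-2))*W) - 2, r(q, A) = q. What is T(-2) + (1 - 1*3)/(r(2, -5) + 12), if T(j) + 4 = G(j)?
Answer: 69/7 ≈ 9.8571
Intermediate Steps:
G(W) = -2 + W**2 - 6*W (G(W) = (W**2 - 6*W) - 2 = -2 + W**2 - 6*W)
T(j) = -6 + j**2 - 6*j (T(j) = -4 + (-2 + j**2 - 6*j) = -6 + j**2 - 6*j)
T(-2) + (1 - 1*3)/(r(2, -5) + 12) = (-6 + (-2)**2 - 6*(-2)) + (1 - 1*3)/(2 + 12) = (-6 + 4 + 12) + (1 - 3)/14 = 10 - 2*1/14 = 10 - 1/7 = 69/7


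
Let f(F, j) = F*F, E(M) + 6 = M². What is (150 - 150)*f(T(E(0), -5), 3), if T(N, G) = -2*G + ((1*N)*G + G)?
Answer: 0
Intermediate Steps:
E(M) = -6 + M²
T(N, G) = -G + G*N (T(N, G) = -2*G + (N*G + G) = -2*G + (G*N + G) = -2*G + (G + G*N) = -G + G*N)
f(F, j) = F²
(150 - 150)*f(T(E(0), -5), 3) = (150 - 150)*(-5*(-1 + (-6 + 0²)))² = 0*(-5*(-1 + (-6 + 0)))² = 0*(-5*(-1 - 6))² = 0*(-5*(-7))² = 0*35² = 0*1225 = 0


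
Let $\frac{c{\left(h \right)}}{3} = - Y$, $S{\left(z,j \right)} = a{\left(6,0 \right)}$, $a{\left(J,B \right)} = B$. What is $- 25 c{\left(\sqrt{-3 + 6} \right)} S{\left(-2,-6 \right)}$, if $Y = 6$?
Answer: $0$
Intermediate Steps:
$S{\left(z,j \right)} = 0$
$c{\left(h \right)} = -18$ ($c{\left(h \right)} = 3 \left(\left(-1\right) 6\right) = 3 \left(-6\right) = -18$)
$- 25 c{\left(\sqrt{-3 + 6} \right)} S{\left(-2,-6 \right)} = \left(-25\right) \left(-18\right) 0 = 450 \cdot 0 = 0$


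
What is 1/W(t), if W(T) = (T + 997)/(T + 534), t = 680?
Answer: 1214/1677 ≈ 0.72391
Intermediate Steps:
W(T) = (997 + T)/(534 + T)
1/W(t) = 1/((997 + 680)/(534 + 680)) = 1/(1677/1214) = 1214/1677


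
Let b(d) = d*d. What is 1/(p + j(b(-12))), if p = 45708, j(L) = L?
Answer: 1/45852 ≈ 2.1809e-5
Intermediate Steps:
b(d) = d**2
1/(p + j(b(-12))) = 1/(45708 + (-12)**2) = 1/(45708 + 144) = 1/45852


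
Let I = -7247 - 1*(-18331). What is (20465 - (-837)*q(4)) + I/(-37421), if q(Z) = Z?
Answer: 891095189/37421 ≈ 23813.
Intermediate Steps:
I = 11084 (I = -7247 + 18331 = 11084)
(20465 - (-837)*q(4)) + I/(-37421) = (20465 - (-837)*4) + 11084/(-37421) = (20465 - 1*(-3348)) + 11084*(-1/37421) = (20465 + 3348) - 11084/37421 = 23813 - 11084/37421 = 891095189/37421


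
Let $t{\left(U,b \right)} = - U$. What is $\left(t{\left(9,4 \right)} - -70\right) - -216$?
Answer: $277$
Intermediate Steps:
$\left(t{\left(9,4 \right)} - -70\right) - -216 = \left(\left(-1\right) 9 - -70\right) - -216 = \left(-9 + 70\right) + 216 = 61 + 216 = 277$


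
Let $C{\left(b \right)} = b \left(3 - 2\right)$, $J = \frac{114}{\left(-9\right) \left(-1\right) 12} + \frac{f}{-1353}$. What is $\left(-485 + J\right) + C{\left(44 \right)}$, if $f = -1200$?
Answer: $- \frac{3564269}{8118} \approx -439.06$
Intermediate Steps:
$J = \frac{15769}{8118}$ ($J = \frac{114}{\left(-9\right) \left(-1\right) 12} - \frac{1200}{-1353} = \frac{114}{9 \cdot 12} - - \frac{400}{451} = \frac{114}{108} + \frac{400}{451} = 114 \cdot \frac{1}{108} + \frac{400}{451} = \frac{19}{18} + \frac{400}{451} = \frac{15769}{8118} \approx 1.9425$)
$C{\left(b \right)} = b$ ($C{\left(b \right)} = b 1 = b$)
$\left(-485 + J\right) + C{\left(44 \right)} = \left(-485 + \frac{15769}{8118}\right) + 44 = - \frac{3921461}{8118} + 44 = - \frac{3564269}{8118}$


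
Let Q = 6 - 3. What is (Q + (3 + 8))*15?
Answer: 210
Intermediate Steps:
Q = 3
(Q + (3 + 8))*15 = (3 + (3 + 8))*15 = (3 + 11)*15 = 14*15 = 210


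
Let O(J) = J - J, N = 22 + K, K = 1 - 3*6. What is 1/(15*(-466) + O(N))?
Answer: -1/6990 ≈ -0.00014306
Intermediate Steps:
K = -17 (K = 1 - 18 = -17)
N = 5 (N = 22 - 17 = 5)
O(J) = 0
1/(15*(-466) + O(N)) = 1/(15*(-466) + 0) = 1/(-6990 + 0) = 1/(-6990) = -1/6990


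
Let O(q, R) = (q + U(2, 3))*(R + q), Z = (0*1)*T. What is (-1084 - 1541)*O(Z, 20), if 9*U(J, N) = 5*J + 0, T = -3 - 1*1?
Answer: -175000/3 ≈ -58333.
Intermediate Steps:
T = -4 (T = -3 - 1 = -4)
U(J, N) = 5*J/9 (U(J, N) = (5*J + 0)/9 = (5*J)/9 = 5*J/9)
Z = 0 (Z = (0*1)*(-4) = 0*(-4) = 0)
O(q, R) = (10/9 + q)*(R + q) (O(q, R) = (q + (5/9)*2)*(R + q) = (q + 10/9)*(R + q) = (10/9 + q)*(R + q))
(-1084 - 1541)*O(Z, 20) = (-1084 - 1541)*(0² + (10/9)*20 + (10/9)*0 + 20*0) = -2625*(0 + 200/9 + 0 + 0) = -2625*200/9 = -175000/3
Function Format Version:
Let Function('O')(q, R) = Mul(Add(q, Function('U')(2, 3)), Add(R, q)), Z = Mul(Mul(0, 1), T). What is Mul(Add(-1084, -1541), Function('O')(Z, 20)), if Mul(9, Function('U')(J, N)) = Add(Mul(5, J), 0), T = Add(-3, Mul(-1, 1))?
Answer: Rational(-175000, 3) ≈ -58333.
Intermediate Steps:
T = -4 (T = Add(-3, -1) = -4)
Function('U')(J, N) = Mul(Rational(5, 9), J) (Function('U')(J, N) = Mul(Rational(1, 9), Add(Mul(5, J), 0)) = Mul(Rational(1, 9), Mul(5, J)) = Mul(Rational(5, 9), J))
Z = 0 (Z = Mul(Mul(0, 1), -4) = Mul(0, -4) = 0)
Function('O')(q, R) = Mul(Add(Rational(10, 9), q), Add(R, q)) (Function('O')(q, R) = Mul(Add(q, Mul(Rational(5, 9), 2)), Add(R, q)) = Mul(Add(q, Rational(10, 9)), Add(R, q)) = Mul(Add(Rational(10, 9), q), Add(R, q)))
Mul(Add(-1084, -1541), Function('O')(Z, 20)) = Mul(Add(-1084, -1541), Add(Pow(0, 2), Mul(Rational(10, 9), 20), Mul(Rational(10, 9), 0), Mul(20, 0))) = Mul(-2625, Add(0, Rational(200, 9), 0, 0)) = Mul(-2625, Rational(200, 9)) = Rational(-175000, 3)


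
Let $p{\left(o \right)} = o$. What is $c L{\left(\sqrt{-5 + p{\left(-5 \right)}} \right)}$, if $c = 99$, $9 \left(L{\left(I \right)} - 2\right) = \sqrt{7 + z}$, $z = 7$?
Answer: $198 + 11 \sqrt{14} \approx 239.16$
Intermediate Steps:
$L{\left(I \right)} = 2 + \frac{\sqrt{14}}{9}$ ($L{\left(I \right)} = 2 + \frac{\sqrt{7 + 7}}{9} = 2 + \frac{\sqrt{14}}{9}$)
$c L{\left(\sqrt{-5 + p{\left(-5 \right)}} \right)} = 99 \left(2 + \frac{\sqrt{14}}{9}\right) = 198 + 11 \sqrt{14}$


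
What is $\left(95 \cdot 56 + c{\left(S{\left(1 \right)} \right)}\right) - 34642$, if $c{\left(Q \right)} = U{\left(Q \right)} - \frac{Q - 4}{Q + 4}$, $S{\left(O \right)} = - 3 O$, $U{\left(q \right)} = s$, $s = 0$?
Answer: $-29315$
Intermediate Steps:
$U{\left(q \right)} = 0$
$c{\left(Q \right)} = - \frac{-4 + Q}{4 + Q}$ ($c{\left(Q \right)} = 0 - \frac{Q - 4}{Q + 4} = 0 - \frac{-4 + Q}{4 + Q} = - \frac{-4 + Q}{4 + Q}$)
$\left(95 \cdot 56 + c{\left(S{\left(1 \right)} \right)}\right) - 34642 = \left(95 \cdot 56 + \frac{4 - \left(-3\right) 1}{4 - 3}\right) - 34642 = \left(5320 + \frac{4 - -3}{4 - 3}\right) - 34642 = \left(5320 + \frac{4 + 3}{1}\right) - 34642 = \left(5320 + 1 \cdot 7\right) - 34642 = \left(5320 + 7\right) - 34642 = 5327 - 34642 = -29315$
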